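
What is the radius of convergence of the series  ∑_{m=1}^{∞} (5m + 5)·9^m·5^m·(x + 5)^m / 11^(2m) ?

R = 121/45

Apply the ratio test: |a_{m+1}| / |a_m| = [(5(m+1) + 5)/(5m + 5)] · 9·5/121, which tends to 45/121 as m → ∞.
The series converges when 45/121 · |x + 5| < 1, giving R = 121/45.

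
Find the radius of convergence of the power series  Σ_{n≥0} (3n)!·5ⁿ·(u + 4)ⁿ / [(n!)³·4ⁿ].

Ratio test: |a_{n+1}/a_n| = (3n+1)·(3n+2)·(3n+3)/(n+1)³ · 5/4 → 135/4 as n → ∞.
The series converges when 135/4 · |u + 4| < 1, giving R = 4/135.

R = 4/135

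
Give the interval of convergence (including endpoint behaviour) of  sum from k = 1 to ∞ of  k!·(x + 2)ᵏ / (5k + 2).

The ratio of consecutive coefficients is (k+1) · (5k + 2)/(5(k+1) + 2) → ∞.
The ratio grows without bound, so the series diverges whenever (x + 2) ≠ 0; it converges only at x = -2. R = 0.

{-2}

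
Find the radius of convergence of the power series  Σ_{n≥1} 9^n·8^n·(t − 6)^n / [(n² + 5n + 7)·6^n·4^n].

The ratio of consecutive coefficients is [(n² + 5n + 7)/((n+1)² + 5(n+1) + 7)] · 9·8/(6·4) → 3.
Hence the series converges for |t − 6| < 1/(3) = 1/3, so the radius of convergence is 1/3.

R = 1/3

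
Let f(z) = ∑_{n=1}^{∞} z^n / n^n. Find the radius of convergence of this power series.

R = ∞

Applying the root test, |a_n|^(1/n) = 1/n → 0.
The limit is 0 for every z, so R = ∞.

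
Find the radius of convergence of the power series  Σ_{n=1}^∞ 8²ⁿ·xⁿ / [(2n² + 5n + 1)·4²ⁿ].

Apply the ratio test: |a_{n+1}| / |a_n| = [(2n² + 5n + 1)/(2(n+1)² + 5(n+1) + 1)] · 64/16, which tends to 4 as n → ∞.
Hence the series converges for |x| < 1/(4) = 1/4, so the radius of convergence is 1/4.

R = 1/4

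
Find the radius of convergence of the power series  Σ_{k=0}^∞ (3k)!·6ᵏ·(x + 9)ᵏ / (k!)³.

R = 1/162

Ratio test: |a_{k+1}/a_k| = (3k+1)·(3k+2)·(3k+3)/(k+1)³ · 6 → 162 as k → ∞.
Thus R = 1/(162) = 1/162.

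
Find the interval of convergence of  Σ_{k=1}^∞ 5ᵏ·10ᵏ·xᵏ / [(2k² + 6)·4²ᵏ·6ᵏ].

[-48/25, 48/25]

By the ratio test, |a_{k+1}/a_k| = [(2k² + 6)/(2(k+1)² + 6)] · 5·10/(16·6) → 25/48.
The series converges when 25/48 · |x| < 1, giving R = 48/25.
When x = 48/25, the series is dominated by a constant times Σ 1/k², which converges (p = 2 > 1).
Endpoint x = -48/25: absolute convergence follows by limit comparison with Σ 1/k².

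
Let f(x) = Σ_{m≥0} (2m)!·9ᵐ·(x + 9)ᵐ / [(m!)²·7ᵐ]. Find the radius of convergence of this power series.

R = 7/36

The ratio of consecutive coefficients is (2m+1)·(2m+2)/(m+1)² · 9/7 → 36/7.
Hence the series converges for |x + 9| < 1/(36/7) = 7/36, so the radius of convergence is 7/36.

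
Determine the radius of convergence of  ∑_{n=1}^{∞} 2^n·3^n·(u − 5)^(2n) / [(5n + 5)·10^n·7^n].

The ratio of consecutive coefficients is [(5n + 5)/(5(n+1) + 5)] · 2·3/(10·7) → 3/35.
Writing y = (u − 5)², the series in y has radius 35/3, so |u − 5| < √(35/3) and R = √105/3.

R = √105/3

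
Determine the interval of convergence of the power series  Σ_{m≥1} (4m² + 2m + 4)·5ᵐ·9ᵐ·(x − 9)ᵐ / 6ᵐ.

The ratio of consecutive coefficients is [(4(m+1)² + 2(m+1) + 4)/(4m² + 2m + 4)] · 5·9/6 → 15/2.
The series converges when 15/2 · |x − 9| < 1, giving R = 2/15.
Check x = 137/15: the terms have absolute value of order m², which does not tend to 0, so the series diverges by the divergence test.
When x = 133/15, the terms do not tend to 0, so the series diverges.

(133/15, 137/15)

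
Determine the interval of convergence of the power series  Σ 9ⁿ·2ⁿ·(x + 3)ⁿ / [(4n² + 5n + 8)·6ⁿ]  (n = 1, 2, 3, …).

By the ratio test, |a_{n+1}/a_n| = [(4n² + 5n + 8)/(4(n+1)² + 5(n+1) + 8)] · 9·2/6 → 3.
The series converges when 3 · |x + 3| < 1, giving R = 1/3.
Check x = -8/3: absolute convergence follows by limit comparison with Σ 1/n².
Endpoint x = -10/3: the terms are on the order of 1/n², so the series converges absolutely by comparison with the p-series (p = 2 > 1).

[-10/3, -8/3]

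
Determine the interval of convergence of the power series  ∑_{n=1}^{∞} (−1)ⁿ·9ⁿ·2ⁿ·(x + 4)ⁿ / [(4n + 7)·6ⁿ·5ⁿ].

The ratio of consecutive coefficients is [(4n + 7)/(4(n+1) + 7)] · 9·2/(6·5) → 3/5.
Hence the series converges for |x + 4| < 1/(3/5) = 5/3, so the radius of convergence is 5/3.
When x = -7/3, an alternating series whose terms decrease to 0 in absolute value, so it converges by the Leibniz criterion.
When x = -17/3, the terms behave like c/n; limit comparison with the harmonic series gives divergence.

(-17/3, -7/3]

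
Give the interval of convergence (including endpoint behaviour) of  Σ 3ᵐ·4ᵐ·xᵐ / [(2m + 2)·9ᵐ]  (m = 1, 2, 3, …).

By the ratio test, |a_{m+1}/a_m| = [(2m + 2)/(2(m+1) + 2)] · 3·4/9 → 4/3.
The series converges when 4/3 · |x| < 1, giving R = 3/4.
At x = 3/4: comparison with the harmonic series Σ 1/m shows the series diverges.
Endpoint x = -3/4: an alternating series whose terms decrease to 0 in absolute value, so it converges by the Leibniz criterion.

[-3/4, 3/4)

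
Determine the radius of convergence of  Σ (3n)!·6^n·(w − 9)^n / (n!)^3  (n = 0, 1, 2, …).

R = 1/162

Apply the ratio test: |a_{n+1}| / |a_n| = (3n+1)·(3n+2)·(3n+3)/(n+1)³ · 6, which tends to 162 as n → ∞.
Convergence for |w − 9| · 162 < 1, i.e. |w − 9| < 1/162. So R = 1/162.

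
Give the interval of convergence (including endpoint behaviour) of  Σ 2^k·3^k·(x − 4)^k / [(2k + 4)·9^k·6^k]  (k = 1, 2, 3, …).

[-5, 13)

Apply the ratio test: |a_{k+1}| / |a_k| = [(2k + 4)/(2(k+1) + 4)] · 2·3/(9·6), which tends to 1/9 as k → ∞.
Thus R = 1/(1/9) = 9.
At x = 13: the terms are asymptotic to a nonzero constant times 1/k, so the series diverges by limit comparison with Σ 1/k.
At x = -5: convergence follows from the alternating series test (terms decrease monotonically to 0).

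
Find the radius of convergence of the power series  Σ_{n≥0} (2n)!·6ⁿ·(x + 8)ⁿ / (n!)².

By the ratio test, |a_{n+1}/a_n| = (2n+1)·(2n+2)/(n+1)² · 6 → 24.
Thus R = 1/(24) = 1/24.

R = 1/24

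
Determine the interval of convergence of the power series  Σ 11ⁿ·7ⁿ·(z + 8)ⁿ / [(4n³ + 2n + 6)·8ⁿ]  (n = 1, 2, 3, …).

The ratio of consecutive coefficients is [(4n³ + 2n + 6)/(4(n+1)³ + 2(n+1) + 6)] · 11·7/8 → 77/8.
The series converges when 77/8 · |z + 8| < 1, giving R = 8/77.
Check z = -608/77: absolute convergence follows by limit comparison with Σ 1/n³.
At z = -624/77: the series is dominated by a constant times Σ 1/n³, which converges (p = 3 > 1).

[-624/77, -608/77]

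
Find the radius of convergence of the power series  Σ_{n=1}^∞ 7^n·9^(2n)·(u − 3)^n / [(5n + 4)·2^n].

R = 2/567

Ratio test: |a_{n+1}/a_n| = [(5n + 4)/(5(n+1) + 4)] · 7·81/2 → 567/2 as n → ∞.
Thus R = 1/(567/2) = 2/567.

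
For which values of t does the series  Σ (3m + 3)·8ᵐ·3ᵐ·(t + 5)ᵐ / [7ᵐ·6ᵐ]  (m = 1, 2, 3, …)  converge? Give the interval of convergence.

(-27/4, -13/4)

Ratio test: |a_{m+1}/a_m| = [(3(m+1) + 3)/(3m + 3)] · 8·3/(7·6) → 4/7 as m → ∞.
Thus R = 1/(4/7) = 7/4.
Check t = -13/4: the terms have absolute value of order m, which does not tend to 0, so the series diverges by the divergence test.
Check t = -27/4: the terms do not tend to 0, so the series diverges.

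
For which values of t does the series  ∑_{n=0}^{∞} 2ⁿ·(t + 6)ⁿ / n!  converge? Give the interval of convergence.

(−∞, ∞)

The ratio of consecutive coefficients is 2 · 1/(n+1) → 0.
The limit is 0, so the series converges for all t; R = ∞.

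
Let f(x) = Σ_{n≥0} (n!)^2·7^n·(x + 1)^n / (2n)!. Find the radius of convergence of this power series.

Ratio test: |a_{n+1}/a_n| = (n+1)²/[(2n+1)·(2n+2)] · 7 → 7/4 as n → ∞.
Thus R = 1/(7/4) = 4/7.

R = 4/7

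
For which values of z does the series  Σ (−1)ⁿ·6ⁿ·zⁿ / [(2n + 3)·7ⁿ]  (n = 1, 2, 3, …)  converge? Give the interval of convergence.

(-7/6, 7/6]

Apply the ratio test: |a_{n+1}| / |a_n| = [(2n + 3)/(2(n+1) + 3)] · 6/7, which tends to 6/7 as n → ∞.
Hence the series converges for |z| < 1/(6/7) = 7/6, so the radius of convergence is 7/6.
Endpoint z = 7/6: an alternating series whose terms decrease to 0 in absolute value, so it converges by the Leibniz criterion.
When z = -7/6, the terms behave like c/n; limit comparison with the harmonic series gives divergence.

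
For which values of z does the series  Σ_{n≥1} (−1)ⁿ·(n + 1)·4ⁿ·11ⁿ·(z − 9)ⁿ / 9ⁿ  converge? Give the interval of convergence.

(387/44, 405/44)

Apply the ratio test: |a_{n+1}| / |a_n| = [((n+1) + 1)/(n + 1)] · 4·11/9, which tends to 44/9 as n → ∞.
Convergence for |z − 9| · 44/9 < 1, i.e. |z − 9| < 9/44. So R = 9/44.
When z = 405/44, the n-th term does not approach 0; divergence by the term test.
Endpoint z = 387/44: the terms do not tend to 0, so the series diverges.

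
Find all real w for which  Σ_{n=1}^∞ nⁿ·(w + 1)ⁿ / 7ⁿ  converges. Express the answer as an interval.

Root test: |a_n|^(1/n) = n/7 → ∞.
The root grows without bound, so R = 0 (convergence only at w = -1).

{-1}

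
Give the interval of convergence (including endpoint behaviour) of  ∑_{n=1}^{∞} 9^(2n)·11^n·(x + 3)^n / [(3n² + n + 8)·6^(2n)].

Apply the ratio test: |a_{n+1}| / |a_n| = [(3n² + n + 8)/(3(n+1)² + (n+1) + 8)] · 81·11/36, which tends to 99/4 as n → ∞.
Hence the series converges for |x + 3| < 1/(99/4) = 4/99, so the radius of convergence is 4/99.
Endpoint x = -293/99: the series is dominated by a constant times Σ 1/n², which converges (p = 2 > 1).
At x = -301/99: the terms are on the order of 1/n², so the series converges absolutely by comparison with the p-series (p = 2 > 1).

[-301/99, -293/99]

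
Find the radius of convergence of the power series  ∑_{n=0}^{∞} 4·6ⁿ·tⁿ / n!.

Apply the ratio test: |a_{n+1}| / |a_n| = 4/4 · 6 · 1/(n+1), which tends to 0 as n → ∞.
Since the limit is 0 < 1 for every t, the series converges on all of ℝ and R = ∞.

R = ∞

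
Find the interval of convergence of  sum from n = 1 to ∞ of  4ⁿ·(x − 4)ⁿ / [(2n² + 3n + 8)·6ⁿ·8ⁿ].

Apply the ratio test: |a_{n+1}| / |a_n| = [(2n² + 3n + 8)/(2(n+1)² + 3(n+1) + 8)] · 4/(6·8), which tends to 1/12 as n → ∞.
Thus R = 1/(1/12) = 12.
When x = 16, the series is dominated by a constant times Σ 1/n², which converges (p = 2 > 1).
Endpoint x = -8: absolute convergence follows by limit comparison with Σ 1/n².

[-8, 16]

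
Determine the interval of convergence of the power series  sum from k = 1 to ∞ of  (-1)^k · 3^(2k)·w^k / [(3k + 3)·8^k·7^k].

(-56/9, 56/9]

Apply the ratio test: |a_{k+1}| / |a_k| = [(3k + 3)/(3(k+1) + 3)] · 9/(8·7), which tends to 9/56 as k → ∞.
The series converges when 9/56 · |w| < 1, giving R = 56/9.
At w = 56/9: an alternating series whose terms decrease to 0 in absolute value, so it converges by the Leibniz criterion.
When w = -56/9, the terms are asymptotic to a nonzero constant times 1/k, so the series diverges by limit comparison with Σ 1/k.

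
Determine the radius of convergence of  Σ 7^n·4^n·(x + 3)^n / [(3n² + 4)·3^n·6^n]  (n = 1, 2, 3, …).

Apply the ratio test: |a_{n+1}| / |a_n| = [(3n² + 4)/(3(n+1)² + 4)] · 7·4/(3·6), which tends to 14/9 as n → ∞.
The series converges when 14/9 · |x + 3| < 1, giving R = 9/14.

R = 9/14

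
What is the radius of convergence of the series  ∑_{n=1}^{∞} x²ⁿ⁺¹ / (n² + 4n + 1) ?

R = 1

By the ratio test, |a_{n+1}/a_n| = (n² + 4n + 1)/((n+1)² + 4(n+1) + 1) → 1.
Since the exponent of x increases by 2 each term, convergence requires |x|² < 1, hence R = 1.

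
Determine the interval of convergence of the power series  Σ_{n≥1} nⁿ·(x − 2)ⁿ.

{2}

By the Cauchy root test, |a_n|^(1/n) = n → ∞.
Since the n-th root of |a_n| is unbounded, the series converges only at x = 2; R = 0.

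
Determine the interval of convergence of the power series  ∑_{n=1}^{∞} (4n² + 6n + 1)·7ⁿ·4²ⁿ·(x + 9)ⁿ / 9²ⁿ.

(-1089/112, -927/112)

The ratio of consecutive coefficients is [(4(n+1)² + 6(n+1) + 1)/(4n² + 6n + 1)] · 7·16/81 → 112/81.
The series converges when 112/81 · |x + 9| < 1, giving R = 81/112.
Endpoint x = -927/112: the n-th term does not approach 0; divergence by the term test.
At x = -1089/112: the terms have absolute value of order n², which does not tend to 0, so the series diverges by the divergence test.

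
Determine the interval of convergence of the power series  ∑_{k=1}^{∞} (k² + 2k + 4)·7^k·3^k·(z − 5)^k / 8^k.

(97/21, 113/21)

Ratio test: |a_{k+1}/a_k| = [((k+1)² + 2(k+1) + 4)/(k² + 2k + 4)] · 7·3/8 → 21/8 as k → ∞.
Convergence for |z − 5| · 21/8 < 1, i.e. |z − 5| < 8/21. So R = 8/21.
Endpoint z = 113/21: the k-th term does not approach 0; divergence by the term test.
When z = 97/21, the k-th term does not approach 0; divergence by the term test.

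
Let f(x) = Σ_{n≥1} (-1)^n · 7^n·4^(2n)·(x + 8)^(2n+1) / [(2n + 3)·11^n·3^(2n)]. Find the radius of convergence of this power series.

R = 3√77/28

The ratio of consecutive coefficients is [(2n + 3)/(2(n+1) + 3)] · 7·16/(11·9) → 112/99.
Since the exponent of (x + 8) increases by 2 each term, convergence requires |x + 8|² < 99/112, hence R = 3√77/28.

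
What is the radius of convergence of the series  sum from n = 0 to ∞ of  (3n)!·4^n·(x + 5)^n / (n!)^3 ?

R = 1/108

By the ratio test, |a_{n+1}/a_n| = (3n+1)·(3n+2)·(3n+3)/(n+1)³ · 4 → 108.
Convergence for |x + 5| · 108 < 1, i.e. |x + 5| < 1/108. So R = 1/108.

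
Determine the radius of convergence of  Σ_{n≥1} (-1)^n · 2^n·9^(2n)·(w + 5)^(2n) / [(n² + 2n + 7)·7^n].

By the ratio test, |a_{n+1}/a_n| = [(n² + 2n + 7)/((n+1)² + 2(n+1) + 7)] · 2·81/7 → 162/7.
Since the exponent of (w + 5) increases by 2 each term, convergence requires |w + 5|² < 7/162, hence R = √14/18.

R = √14/18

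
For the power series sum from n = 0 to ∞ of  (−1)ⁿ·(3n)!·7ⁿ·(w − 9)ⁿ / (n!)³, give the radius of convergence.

R = 1/189

Ratio test: |a_{n+1}/a_n| = (3n+1)·(3n+2)·(3n+3)/(n+1)³ · 7 → 189 as n → ∞.
The series converges when 189 · |w − 9| < 1, giving R = 1/189.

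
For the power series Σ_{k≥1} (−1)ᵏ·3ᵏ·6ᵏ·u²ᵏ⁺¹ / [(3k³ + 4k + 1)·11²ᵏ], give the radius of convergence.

R = 11√2/6

Ratio test: |a_{k+1}/a_k| = [(3k³ + 4k + 1)/(3(k+1)³ + 4(k+1) + 1)] · 3·6/121 → 18/121 as k → ∞.
Successive powers of u differ by 2, so the series converges when |u|² · 18/121 < 1, i.e. |u| < √(121/18). So R = 11√2/6.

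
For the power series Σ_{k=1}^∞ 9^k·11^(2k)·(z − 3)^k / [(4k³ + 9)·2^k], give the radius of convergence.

R = 2/1089

The ratio of consecutive coefficients is [(4k³ + 9)/(4(k+1)³ + 9)] · 9·121/2 → 1089/2.
Thus R = 1/(1089/2) = 2/1089.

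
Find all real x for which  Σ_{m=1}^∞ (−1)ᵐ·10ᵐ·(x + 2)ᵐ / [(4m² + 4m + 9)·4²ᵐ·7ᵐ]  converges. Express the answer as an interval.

By the ratio test, |a_{m+1}/a_m| = [(4m² + 4m + 9)/(4(m+1)² + 4(m+1) + 9)] · 10/(16·7) → 5/56.
Thus R = 1/(5/56) = 56/5.
Endpoint x = 46/5: absolute convergence follows by limit comparison with Σ 1/m².
Check x = -66/5: the terms are on the order of 1/m², so the series converges absolutely by comparison with the p-series (p = 2 > 1).

[-66/5, 46/5]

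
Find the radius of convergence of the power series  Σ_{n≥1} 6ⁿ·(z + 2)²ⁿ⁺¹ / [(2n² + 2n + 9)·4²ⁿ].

By the ratio test, |a_{n+1}/a_n| = [(2n² + 2n + 9)/(2(n+1)² + 2(n+1) + 9)] · 6/16 → 3/8.
Since the exponent of (z + 2) increases by 2 each term, convergence requires |z + 2|² < 8/3, hence R = 2√6/3.

R = 2√6/3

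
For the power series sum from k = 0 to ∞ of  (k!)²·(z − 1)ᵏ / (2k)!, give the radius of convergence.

Ratio test: |a_{k+1}/a_k| = (k+1)²/[(2k+1)·(2k+2)] → 1/4 as k → ∞.
Thus R = 1/(1/4) = 4.

R = 4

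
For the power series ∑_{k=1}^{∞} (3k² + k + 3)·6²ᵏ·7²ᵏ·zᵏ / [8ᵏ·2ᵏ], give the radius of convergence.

Ratio test: |a_{k+1}/a_k| = [(3(k+1)² + (k+1) + 3)/(3k² + k + 3)] · 36·49/(8·2) → 441/4 as k → ∞.
Hence the series converges for |z| < 1/(441/4) = 4/441, so the radius of convergence is 4/441.

R = 4/441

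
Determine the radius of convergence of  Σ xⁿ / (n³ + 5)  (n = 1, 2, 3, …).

Apply the ratio test: |a_{n+1}| / |a_n| = (n³ + 5)/((n+1)³ + 5), which tends to 1 as n → ∞.
Convergence for |x| < 1, so R = 1.

R = 1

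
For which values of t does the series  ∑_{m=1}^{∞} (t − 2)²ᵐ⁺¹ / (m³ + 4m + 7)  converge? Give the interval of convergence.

[1, 3]

Apply the ratio test: |a_{m+1}| / |a_m| = (m³ + 4m + 7)/((m+1)³ + 4(m+1) + 7), which tends to 1 as m → ∞.
Writing y = (t − 2)², the series in y has radius 1, so |t − 2| < √(1) = 1 and R = 1.
When t = 3, the terms are on the order of 1/m³, so the series converges absolutely by comparison with the p-series (p = 3 > 1).
Check t = 1: the series is dominated by a constant times Σ 1/m³, which converges (p = 3 > 1).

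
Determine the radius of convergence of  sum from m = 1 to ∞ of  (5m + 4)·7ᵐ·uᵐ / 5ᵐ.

By the ratio test, |a_{m+1}/a_m| = [(5(m+1) + 4)/(5m + 4)] · 7/5 → 7/5.
Thus R = 1/(7/5) = 5/7.

R = 5/7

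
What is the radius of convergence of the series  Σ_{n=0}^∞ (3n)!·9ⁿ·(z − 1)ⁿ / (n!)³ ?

R = 1/243

Ratio test: |a_{n+1}/a_n| = (3n+1)·(3n+2)·(3n+3)/(n+1)³ · 9 → 243 as n → ∞.
Hence the series converges for |z − 1| < 1/(243) = 1/243, so the radius of convergence is 1/243.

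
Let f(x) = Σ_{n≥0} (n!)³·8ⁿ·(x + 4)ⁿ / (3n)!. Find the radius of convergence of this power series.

Apply the ratio test: |a_{n+1}| / |a_n| = (n+1)³/[(3n+1)·(3n+2)·(3n+3)] · 8, which tends to 8/27 as n → ∞.
Thus R = 1/(8/27) = 27/8.

R = 27/8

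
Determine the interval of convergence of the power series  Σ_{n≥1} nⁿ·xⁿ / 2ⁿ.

Root test: |a_n|^(1/n) = n/2 → ∞.
Since the n-th root of |a_n| is unbounded, the series converges only at x = 0; R = 0.

{0}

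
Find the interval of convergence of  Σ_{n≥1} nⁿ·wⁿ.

{0}

Applying the root test, |a_n|^(1/n) = n → ∞.
Since the n-th root of |a_n| is unbounded, the series converges only at w = 0; R = 0.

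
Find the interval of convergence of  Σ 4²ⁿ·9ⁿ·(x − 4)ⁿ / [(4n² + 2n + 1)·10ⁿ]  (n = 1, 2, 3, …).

[283/72, 293/72]

Apply the ratio test: |a_{n+1}| / |a_n| = [(4n² + 2n + 1)/(4(n+1)² + 2(n+1) + 1)] · 16·9/10, which tends to 72/5 as n → ∞.
Thus R = 1/(72/5) = 5/72.
When x = 293/72, the series is dominated by a constant times Σ 1/n², which converges (p = 2 > 1).
At x = 283/72: the terms are on the order of 1/n², so the series converges absolutely by comparison with the p-series (p = 2 > 1).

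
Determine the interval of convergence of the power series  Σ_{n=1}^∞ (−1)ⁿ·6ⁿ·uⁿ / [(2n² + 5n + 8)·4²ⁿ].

[-8/3, 8/3]

By the ratio test, |a_{n+1}/a_n| = [(2n² + 5n + 8)/(2(n+1)² + 5(n+1) + 8)] · 6/16 → 3/8.
Thus R = 1/(3/8) = 8/3.
When u = 8/3, the series is dominated by a constant times Σ 1/n², which converges (p = 2 > 1).
Check u = -8/3: absolute convergence follows by limit comparison with Σ 1/n².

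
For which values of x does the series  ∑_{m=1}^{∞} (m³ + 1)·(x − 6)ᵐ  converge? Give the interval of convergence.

Apply the ratio test: |a_{m+1}| / |a_m| = ((m+1)³ + 1)/(m³ + 1), which tends to 1 as m → ∞.
So the series converges when |x − 6| < 1 and diverges when |x − 6| > 1; R = 1.
Check x = 7: the terms have absolute value of order m³, which does not tend to 0, so the series diverges by the divergence test.
When x = 5, the m-th term does not approach 0; divergence by the term test.

(5, 7)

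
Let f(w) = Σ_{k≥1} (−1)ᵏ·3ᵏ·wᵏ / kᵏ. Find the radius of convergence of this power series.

R = ∞

By the Cauchy root test, |a_k|^(1/k) = 3/k → 0.
The limit is 0 for every w, so R = ∞.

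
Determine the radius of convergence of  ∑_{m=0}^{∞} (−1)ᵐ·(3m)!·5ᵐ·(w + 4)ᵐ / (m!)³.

R = 1/135

Ratio test: |a_{m+1}/a_m| = (3m+1)·(3m+2)·(3m+3)/(m+1)³ · 5 → 135 as m → ∞.
Thus R = 1/(135) = 1/135.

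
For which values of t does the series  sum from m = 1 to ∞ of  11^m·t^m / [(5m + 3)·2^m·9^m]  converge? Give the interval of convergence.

[-18/11, 18/11)

Ratio test: |a_{m+1}/a_m| = [(5m + 3)/(5(m+1) + 3)] · 11/(2·9) → 11/18 as m → ∞.
Hence the series converges for |t| < 1/(11/18) = 18/11, so the radius of convergence is 18/11.
Endpoint t = 18/11: the terms behave like c/m; limit comparison with the harmonic series gives divergence.
When t = -18/11, the terms alternate in sign and decrease monotonically to 0 in absolute value (size ~ c/m), so the alternating series test gives convergence.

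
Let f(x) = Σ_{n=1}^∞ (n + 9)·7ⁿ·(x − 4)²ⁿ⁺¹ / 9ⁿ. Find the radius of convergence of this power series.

Ratio test: |a_{n+1}/a_n| = [((n+1) + 9)/(n + 9)] · 7/9 → 7/9 as n → ∞.
Since the exponent of (x − 4) increases by 2 each term, convergence requires |x − 4|² < 9/7, hence R = 3√7/7.

R = 3√7/7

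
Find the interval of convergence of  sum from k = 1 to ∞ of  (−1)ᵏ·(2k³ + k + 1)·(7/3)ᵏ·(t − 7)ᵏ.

(46/7, 52/7)

The ratio of consecutive coefficients is [(2(k+1)³ + (k+1) + 1)/(2k³ + k + 1)] · 7/3 → 7/3.
Thus R = 1/(7/3) = 3/7.
Endpoint t = 52/7: the k-th term does not approach 0; divergence by the term test.
Endpoint t = 46/7: the k-th term does not approach 0; divergence by the term test.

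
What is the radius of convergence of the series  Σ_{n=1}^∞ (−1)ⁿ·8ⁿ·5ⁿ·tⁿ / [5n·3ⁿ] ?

By the ratio test, |a_{n+1}/a_n| = [5n/5(n+1)] · 8·5/3 → 40/3.
Convergence for |t| · 40/3 < 1, i.e. |t| < 3/40. So R = 3/40.

R = 3/40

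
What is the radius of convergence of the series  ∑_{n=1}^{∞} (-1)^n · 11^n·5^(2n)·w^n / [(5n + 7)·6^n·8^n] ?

R = 48/275

By the ratio test, |a_{n+1}/a_n| = [(5n + 7)/(5(n+1) + 7)] · 11·25/(6·8) → 275/48.
Hence the series converges for |w| < 1/(275/48) = 48/275, so the radius of convergence is 48/275.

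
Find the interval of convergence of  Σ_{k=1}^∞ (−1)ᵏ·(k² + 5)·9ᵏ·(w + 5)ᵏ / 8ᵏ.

(-53/9, -37/9)

The ratio of consecutive coefficients is [((k+1)² + 5)/(k² + 5)] · 9/8 → 9/8.
Thus R = 1/(9/8) = 8/9.
Endpoint w = -37/9: the terms do not tend to 0, so the series diverges.
At w = -53/9: the terms have absolute value of order k², which does not tend to 0, so the series diverges by the divergence test.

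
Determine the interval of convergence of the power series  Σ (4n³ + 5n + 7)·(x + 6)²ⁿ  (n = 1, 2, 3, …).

The ratio of consecutive coefficients is (4(n+1)³ + 5(n+1) + 7)/(4n³ + 5n + 7) → 1.
Successive powers of (x + 6) differ by 2, so the series converges when |x + 6|² · 1 < 1, i.e. |x + 6| < √(1) = 1. So R = 1.
At x = -5: the terms have absolute value of order n³, which does not tend to 0, so the series diverges by the divergence test.
At x = -7: the terms have absolute value of order n³, which does not tend to 0, so the series diverges by the divergence test.

(-7, -5)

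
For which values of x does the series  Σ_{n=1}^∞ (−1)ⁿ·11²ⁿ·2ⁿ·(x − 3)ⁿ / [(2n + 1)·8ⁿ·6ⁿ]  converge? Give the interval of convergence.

(339/121, 387/121]

The ratio of consecutive coefficients is [(2n + 1)/(2(n+1) + 1)] · 121·2/(8·6) → 121/24.
Convergence for |x − 3| · 121/24 < 1, i.e. |x − 3| < 24/121. So R = 24/121.
Check x = 387/121: the terms alternate in sign and decrease monotonically to 0 in absolute value (size ~ c/n), so the alternating series test gives convergence.
At x = 339/121: the terms are asymptotic to a nonzero constant times 1/n, so the series diverges by limit comparison with Σ 1/n.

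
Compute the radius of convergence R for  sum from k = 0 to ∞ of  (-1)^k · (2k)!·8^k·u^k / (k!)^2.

Apply the ratio test: |a_{k+1}| / |a_k| = (2k+1)·(2k+2)/(k+1)² · 8, which tends to 32 as k → ∞.
Thus R = 1/(32) = 1/32.

R = 1/32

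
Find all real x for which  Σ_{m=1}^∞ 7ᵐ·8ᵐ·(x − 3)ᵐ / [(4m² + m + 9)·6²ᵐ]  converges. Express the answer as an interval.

Apply the ratio test: |a_{m+1}| / |a_m| = [(4m² + m + 9)/(4(m+1)² + (m+1) + 9)] · 7·8/36, which tends to 14/9 as m → ∞.
Thus R = 1/(14/9) = 9/14.
Check x = 51/14: absolute convergence follows by limit comparison with Σ 1/m².
Check x = 33/14: the terms are on the order of 1/m², so the series converges absolutely by comparison with the p-series (p = 2 > 1).

[33/14, 51/14]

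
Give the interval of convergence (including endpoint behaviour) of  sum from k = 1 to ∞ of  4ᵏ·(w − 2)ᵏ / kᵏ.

Root test: |a_k|^(1/k) = 4/k → 0.
Since the k-th root of |a_k| tends to 0, the series converges for all real w; R = ∞.

(−∞, ∞)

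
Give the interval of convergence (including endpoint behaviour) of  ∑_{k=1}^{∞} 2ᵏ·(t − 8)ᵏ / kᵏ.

Applying the root test, |a_k|^(1/k) = 2/k → 0.
Since the k-th root of |a_k| tends to 0, the series converges for all real t; R = ∞.

(−∞, ∞)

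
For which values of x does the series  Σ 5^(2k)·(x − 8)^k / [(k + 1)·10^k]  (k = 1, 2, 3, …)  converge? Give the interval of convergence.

[38/5, 42/5)

Ratio test: |a_{k+1}/a_k| = [(k + 1)/((k+1) + 1)] · 25/10 → 5/2 as k → ∞.
The series converges when 5/2 · |x − 8| < 1, giving R = 2/5.
When x = 42/5, the terms are asymptotic to a nonzero constant times 1/k, so the series diverges by limit comparison with Σ 1/k.
At x = 38/5: the terms alternate in sign and decrease monotonically to 0 in absolute value (size ~ c/k), so the alternating series test gives convergence.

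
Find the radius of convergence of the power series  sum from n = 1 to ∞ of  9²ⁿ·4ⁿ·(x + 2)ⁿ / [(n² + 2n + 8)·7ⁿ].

Ratio test: |a_{n+1}/a_n| = [(n² + 2n + 8)/((n+1)² + 2(n+1) + 8)] · 81·4/7 → 324/7 as n → ∞.
Convergence for |x + 2| · 324/7 < 1, i.e. |x + 2| < 7/324. So R = 7/324.

R = 7/324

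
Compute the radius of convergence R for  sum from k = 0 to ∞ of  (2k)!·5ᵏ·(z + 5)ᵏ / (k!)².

R = 1/20

The ratio of consecutive coefficients is (2k+1)·(2k+2)/(k+1)² · 5 → 20.
Hence the series converges for |z + 5| < 1/(20) = 1/20, so the radius of convergence is 1/20.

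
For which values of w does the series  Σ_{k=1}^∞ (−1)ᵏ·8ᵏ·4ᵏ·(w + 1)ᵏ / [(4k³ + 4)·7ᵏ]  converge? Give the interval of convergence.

[-39/32, -25/32]

By the ratio test, |a_{k+1}/a_k| = [(4k³ + 4)/(4(k+1)³ + 4)] · 8·4/7 → 32/7.
Hence the series converges for |w + 1| < 1/(32/7) = 7/32, so the radius of convergence is 7/32.
Endpoint w = -25/32: the series is dominated by a constant times Σ 1/k³, which converges (p = 3 > 1).
When w = -39/32, absolute convergence follows by limit comparison with Σ 1/k³.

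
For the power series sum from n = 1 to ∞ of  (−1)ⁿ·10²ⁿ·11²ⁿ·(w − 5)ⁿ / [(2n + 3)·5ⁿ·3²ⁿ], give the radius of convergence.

R = 9/2420

By the ratio test, |a_{n+1}/a_n| = [(2n + 3)/(2(n+1) + 3)] · 100·121/(5·9) → 2420/9.
Thus R = 1/(2420/9) = 9/2420.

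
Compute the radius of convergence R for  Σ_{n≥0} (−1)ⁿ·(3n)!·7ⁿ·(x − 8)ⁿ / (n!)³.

R = 1/189

By the ratio test, |a_{n+1}/a_n| = (3n+1)·(3n+2)·(3n+3)/(n+1)³ · 7 → 189.
Convergence for |x − 8| · 189 < 1, i.e. |x − 8| < 1/189. So R = 1/189.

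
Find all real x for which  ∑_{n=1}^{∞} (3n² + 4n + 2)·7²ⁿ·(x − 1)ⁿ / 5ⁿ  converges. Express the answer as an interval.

(44/49, 54/49)

Apply the ratio test: |a_{n+1}| / |a_n| = [(3(n+1)² + 4(n+1) + 2)/(3n² + 4n + 2)] · 49/5, which tends to 49/5 as n → ∞.
Hence the series converges for |x − 1| < 1/(49/5) = 5/49, so the radius of convergence is 5/49.
Check x = 54/49: the n-th term does not approach 0; divergence by the term test.
At x = 44/49: the terms have absolute value of order n², which does not tend to 0, so the series diverges by the divergence test.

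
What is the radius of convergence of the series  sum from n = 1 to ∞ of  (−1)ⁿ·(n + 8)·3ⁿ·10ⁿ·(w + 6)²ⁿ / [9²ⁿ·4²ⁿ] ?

Apply the ratio test: |a_{n+1}| / |a_n| = [((n+1) + 8)/(n + 8)] · 3·10/(81·16), which tends to 5/216 as n → ∞.
Since the exponent of (w + 6) increases by 2 each term, convergence requires |w + 6|² < 216/5, hence R = 6√30/5.

R = 6√30/5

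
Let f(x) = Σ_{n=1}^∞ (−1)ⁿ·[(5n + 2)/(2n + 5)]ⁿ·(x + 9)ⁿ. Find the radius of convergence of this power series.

R = 2/5

By the Cauchy root test, |a_n|^(1/n) = (5n + 2)/(2n + 5) → 5/2.
Convergence for |x + 9| · 5/2 < 1, i.e. |x + 9| < 2/5. So R = 2/5.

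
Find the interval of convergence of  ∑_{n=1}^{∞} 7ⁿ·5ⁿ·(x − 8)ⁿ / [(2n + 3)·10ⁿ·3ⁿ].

[50/7, 62/7)

Apply the ratio test: |a_{n+1}| / |a_n| = [(2n + 3)/(2(n+1) + 3)] · 7·5/(10·3), which tends to 7/6 as n → ∞.
Convergence for |x − 8| · 7/6 < 1, i.e. |x − 8| < 6/7. So R = 6/7.
When x = 62/7, the terms are asymptotic to a nonzero constant times 1/n, so the series diverges by limit comparison with Σ 1/n.
When x = 50/7, convergence follows from the alternating series test (terms decrease monotonically to 0).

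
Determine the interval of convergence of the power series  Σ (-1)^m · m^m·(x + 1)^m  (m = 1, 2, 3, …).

Applying the root test, |a_m|^(1/m) = m → ∞.
The root grows without bound, so R = 0 (convergence only at x = -1).

{-1}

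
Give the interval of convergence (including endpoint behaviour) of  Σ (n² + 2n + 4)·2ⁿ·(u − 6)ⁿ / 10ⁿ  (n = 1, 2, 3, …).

The ratio of consecutive coefficients is [((n+1)² + 2(n+1) + 4)/(n² + 2n + 4)] · 2/10 → 1/5.
Hence the series converges for |u − 6| < 1/(1/5) = 5, so the radius of convergence is 5.
Check u = 11: the terms have absolute value of order n², which does not tend to 0, so the series diverges by the divergence test.
Endpoint u = 1: the terms have absolute value of order n², which does not tend to 0, so the series diverges by the divergence test.

(1, 11)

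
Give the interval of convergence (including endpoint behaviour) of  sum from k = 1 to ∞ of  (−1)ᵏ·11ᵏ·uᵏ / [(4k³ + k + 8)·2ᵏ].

[-2/11, 2/11]

The ratio of consecutive coefficients is [(4k³ + k + 8)/(4(k+1)³ + (k+1) + 8)] · 11/2 → 11/2.
Convergence for |u| · 11/2 < 1, i.e. |u| < 2/11. So R = 2/11.
When u = 2/11, absolute convergence follows by limit comparison with Σ 1/k³.
Check u = -2/11: the series is dominated by a constant times Σ 1/k³, which converges (p = 3 > 1).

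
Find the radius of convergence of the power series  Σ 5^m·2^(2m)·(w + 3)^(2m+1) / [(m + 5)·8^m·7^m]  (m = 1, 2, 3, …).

R = √70/5

By the ratio test, |a_{m+1}/a_m| = [(m + 5)/((m+1) + 5)] · 5·4/(8·7) → 5/14.
Successive powers of (w + 3) differ by 2, so the series converges when |w + 3|² · 5/14 < 1, i.e. |w + 3| < √(14/5). So R = √70/5.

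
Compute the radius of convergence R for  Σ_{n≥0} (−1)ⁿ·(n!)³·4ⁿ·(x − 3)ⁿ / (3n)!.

Apply the ratio test: |a_{n+1}| / |a_n| = (n+1)³/[(3n+1)·(3n+2)·(3n+3)] · 4, which tends to 4/27 as n → ∞.
Hence the series converges for |x − 3| < 1/(4/27) = 27/4, so the radius of convergence is 27/4.

R = 27/4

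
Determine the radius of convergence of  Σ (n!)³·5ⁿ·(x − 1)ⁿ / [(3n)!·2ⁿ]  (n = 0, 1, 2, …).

R = 54/5

The ratio of consecutive coefficients is (n+1)³/[(3n+1)·(3n+2)·(3n+3)] · 5/2 → 5/54.
The series converges when 5/54 · |x − 1| < 1, giving R = 54/5.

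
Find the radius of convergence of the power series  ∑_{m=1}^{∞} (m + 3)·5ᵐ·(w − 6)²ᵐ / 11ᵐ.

R = √55/5

Apply the ratio test: |a_{m+1}| / |a_m| = [((m+1) + 3)/(m + 3)] · 5/11, which tends to 5/11 as m → ∞.
Successive powers of (w − 6) differ by 2, so the series converges when |w − 6|² · 5/11 < 1, i.e. |w − 6| < √(11/5). So R = √55/5.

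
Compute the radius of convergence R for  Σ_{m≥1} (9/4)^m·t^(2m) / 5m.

R = 2/3

By the ratio test, |a_{m+1}/a_m| = [5m/5(m+1)] · 9/4 → 9/4.
Since the exponent of t increases by 2 each term, convergence requires |t|² < 4/9, hence R = 2/3.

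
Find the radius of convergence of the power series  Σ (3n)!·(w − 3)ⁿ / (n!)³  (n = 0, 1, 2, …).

The ratio of consecutive coefficients is (3n+1)·(3n+2)·(3n+3)/(n+1)³ → 27.
Thus R = 1/(27) = 1/27.

R = 1/27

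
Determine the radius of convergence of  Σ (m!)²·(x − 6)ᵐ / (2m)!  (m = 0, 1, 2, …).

Ratio test: |a_{m+1}/a_m| = (m+1)²/[(2m+1)·(2m+2)] → 1/4 as m → ∞.
Thus R = 1/(1/4) = 4.

R = 4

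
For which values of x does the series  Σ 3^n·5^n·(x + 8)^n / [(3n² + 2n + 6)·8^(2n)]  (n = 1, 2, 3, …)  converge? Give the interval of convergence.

[-184/15, -56/15]

Apply the ratio test: |a_{n+1}| / |a_n| = [(3n² + 2n + 6)/(3(n+1)² + 2(n+1) + 6)] · 3·5/64, which tends to 15/64 as n → ∞.
Convergence for |x + 8| · 15/64 < 1, i.e. |x + 8| < 64/15. So R = 64/15.
Endpoint x = -56/15: the series is dominated by a constant times Σ 1/n², which converges (p = 2 > 1).
At x = -184/15: the series is dominated by a constant times Σ 1/n², which converges (p = 2 > 1).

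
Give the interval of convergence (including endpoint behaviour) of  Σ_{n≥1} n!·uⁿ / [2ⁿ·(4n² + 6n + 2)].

The ratio of consecutive coefficients is (n+1) · 1/2 · (4n² + 6n + 2)/(4(n+1)² + 6(n+1) + 2) → ∞.
The terms grow without bound for any u ≠ 0, so R = 0 (convergence only at u = 0).

{0}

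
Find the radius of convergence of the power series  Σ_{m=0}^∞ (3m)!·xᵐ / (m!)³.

R = 1/27

By the ratio test, |a_{m+1}/a_m| = (3m+1)·(3m+2)·(3m+3)/(m+1)³ → 27.
Hence the series converges for |x| < 1/(27) = 1/27, so the radius of convergence is 1/27.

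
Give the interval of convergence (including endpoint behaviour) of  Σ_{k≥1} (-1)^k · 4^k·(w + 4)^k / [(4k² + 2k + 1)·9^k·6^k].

By the ratio test, |a_{k+1}/a_k| = [(4k² + 2k + 1)/(4(k+1)² + 2(k+1) + 1)] · 4/(9·6) → 2/27.
Hence the series converges for |w + 4| < 1/(2/27) = 27/2, so the radius of convergence is 27/2.
Endpoint w = 19/2: absolute convergence follows by limit comparison with Σ 1/k².
When w = -35/2, the series is dominated by a constant times Σ 1/k², which converges (p = 2 > 1).

[-35/2, 19/2]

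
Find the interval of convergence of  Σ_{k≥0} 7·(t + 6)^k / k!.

By the ratio test, |a_{k+1}/a_k| = 7/7 · 1/(k+1) → 0.
Since the limit is 0 < 1 for every t, the series converges on all of ℝ and R = ∞.

(−∞, ∞)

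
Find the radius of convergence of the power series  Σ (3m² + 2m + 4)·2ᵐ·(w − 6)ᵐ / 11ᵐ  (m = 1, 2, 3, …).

The ratio of consecutive coefficients is [(3(m+1)² + 2(m+1) + 4)/(3m² + 2m + 4)] · 2/11 → 2/11.
The series converges when 2/11 · |w − 6| < 1, giving R = 11/2.

R = 11/2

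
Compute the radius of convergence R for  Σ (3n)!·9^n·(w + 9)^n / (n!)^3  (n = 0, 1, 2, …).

R = 1/243

Ratio test: |a_{n+1}/a_n| = (3n+1)·(3n+2)·(3n+3)/(n+1)³ · 9 → 243 as n → ∞.
Thus R = 1/(243) = 1/243.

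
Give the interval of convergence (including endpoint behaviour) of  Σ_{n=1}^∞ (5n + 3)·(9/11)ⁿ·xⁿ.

(-11/9, 11/9)

By the ratio test, |a_{n+1}/a_n| = [(5(n+1) + 3)/(5n + 3)] · 9/11 → 9/11.
Hence the series converges for |x| < 1/(9/11) = 11/9, so the radius of convergence is 11/9.
Check x = 11/9: the terms have absolute value of order n, which does not tend to 0, so the series diverges by the divergence test.
Check x = -11/9: the n-th term does not approach 0; divergence by the term test.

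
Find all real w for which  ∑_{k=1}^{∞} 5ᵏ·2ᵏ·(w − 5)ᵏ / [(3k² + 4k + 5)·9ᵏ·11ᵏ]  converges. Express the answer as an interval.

[-49/10, 149/10]

Ratio test: |a_{k+1}/a_k| = [(3k² + 4k + 5)/(3(k+1)² + 4(k+1) + 5)] · 5·2/(9·11) → 10/99 as k → ∞.
Convergence for |w − 5| · 10/99 < 1, i.e. |w − 5| < 99/10. So R = 99/10.
Endpoint w = 149/10: the terms are on the order of 1/k², so the series converges absolutely by comparison with the p-series (p = 2 > 1).
When w = -49/10, the series is dominated by a constant times Σ 1/k², which converges (p = 2 > 1).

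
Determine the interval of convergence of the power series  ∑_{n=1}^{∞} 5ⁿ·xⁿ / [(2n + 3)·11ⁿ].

[-11/5, 11/5)

Ratio test: |a_{n+1}/a_n| = [(2n + 3)/(2(n+1) + 3)] · 5/11 → 5/11 as n → ∞.
The series converges when 5/11 · |x| < 1, giving R = 11/5.
Check x = 11/5: the terms behave like c/n; limit comparison with the harmonic series gives divergence.
Endpoint x = -11/5: the terms alternate in sign and decrease monotonically to 0 in absolute value (size ~ c/n), so the alternating series test gives convergence.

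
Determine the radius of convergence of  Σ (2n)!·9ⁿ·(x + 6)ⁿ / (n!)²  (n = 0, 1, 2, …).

R = 1/36

By the ratio test, |a_{n+1}/a_n| = (2n+1)·(2n+2)/(n+1)² · 9 → 36.
Convergence for |x + 6| · 36 < 1, i.e. |x + 6| < 1/36. So R = 1/36.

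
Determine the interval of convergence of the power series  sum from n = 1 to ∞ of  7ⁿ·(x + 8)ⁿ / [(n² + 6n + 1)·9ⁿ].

[-65/7, -47/7]

Apply the ratio test: |a_{n+1}| / |a_n| = [(n² + 6n + 1)/((n+1)² + 6(n+1) + 1)] · 7/9, which tends to 7/9 as n → ∞.
The series converges when 7/9 · |x + 8| < 1, giving R = 9/7.
Endpoint x = -47/7: absolute convergence follows by limit comparison with Σ 1/n².
Endpoint x = -65/7: the series is dominated by a constant times Σ 1/n², which converges (p = 2 > 1).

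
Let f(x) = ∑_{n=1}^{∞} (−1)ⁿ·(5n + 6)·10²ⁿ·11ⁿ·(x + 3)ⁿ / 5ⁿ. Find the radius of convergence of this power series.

R = 1/220

Ratio test: |a_{n+1}/a_n| = [(5(n+1) + 6)/(5n + 6)] · 100·11/5 → 220 as n → ∞.
Hence the series converges for |x + 3| < 1/(220) = 1/220, so the radius of convergence is 1/220.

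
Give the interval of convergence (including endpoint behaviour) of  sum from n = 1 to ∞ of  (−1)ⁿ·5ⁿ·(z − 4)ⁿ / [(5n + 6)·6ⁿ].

(14/5, 26/5]

By the ratio test, |a_{n+1}/a_n| = [(5n + 6)/(5(n+1) + 6)] · 5/6 → 5/6.
Hence the series converges for |z − 4| < 1/(5/6) = 6/5, so the radius of convergence is 6/5.
When z = 26/5, the terms alternate in sign and decrease monotonically to 0 in absolute value (size ~ c/n), so the alternating series test gives convergence.
At z = 14/5: the terms are asymptotic to a nonzero constant times 1/n, so the series diverges by limit comparison with Σ 1/n.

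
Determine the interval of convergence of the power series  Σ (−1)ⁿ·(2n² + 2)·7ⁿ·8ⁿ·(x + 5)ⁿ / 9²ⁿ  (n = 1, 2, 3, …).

Apply the ratio test: |a_{n+1}| / |a_n| = [(2(n+1)² + 2)/(2n² + 2)] · 7·8/81, which tends to 56/81 as n → ∞.
Hence the series converges for |x + 5| < 1/(56/81) = 81/56, so the radius of convergence is 81/56.
At x = -199/56: the n-th term does not approach 0; divergence by the term test.
Check x = -361/56: the terms have absolute value of order n², which does not tend to 0, so the series diverges by the divergence test.

(-361/56, -199/56)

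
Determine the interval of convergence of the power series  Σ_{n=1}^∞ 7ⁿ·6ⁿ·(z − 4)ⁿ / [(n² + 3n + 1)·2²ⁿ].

By the ratio test, |a_{n+1}/a_n| = [(n² + 3n + 1)/((n+1)² + 3(n+1) + 1)] · 7·6/4 → 21/2.
Thus R = 1/(21/2) = 2/21.
At z = 86/21: the terms are on the order of 1/n², so the series converges absolutely by comparison with the p-series (p = 2 > 1).
Endpoint z = 82/21: the terms are on the order of 1/n², so the series converges absolutely by comparison with the p-series (p = 2 > 1).

[82/21, 86/21]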